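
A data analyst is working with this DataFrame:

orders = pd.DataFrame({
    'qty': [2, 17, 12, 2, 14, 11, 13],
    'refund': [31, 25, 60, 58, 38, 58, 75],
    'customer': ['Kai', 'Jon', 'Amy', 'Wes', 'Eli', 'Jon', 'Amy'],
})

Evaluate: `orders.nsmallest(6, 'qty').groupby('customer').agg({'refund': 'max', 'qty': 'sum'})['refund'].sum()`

260

take 6 rows with smallest qty:
   qty  refund customer
0    2      31      Kai
3    2      58      Wes
5   11      58      Jon
2   12      60      Amy
6   13      75      Amy
4   14      38      Eli
group by customer: max(refund), sum(qty):
          refund  qty
customer             
Amy           75   25
Eli           38   14
Jon           58   11
Kai           31    2
Wes           58    2
So sum() = 260.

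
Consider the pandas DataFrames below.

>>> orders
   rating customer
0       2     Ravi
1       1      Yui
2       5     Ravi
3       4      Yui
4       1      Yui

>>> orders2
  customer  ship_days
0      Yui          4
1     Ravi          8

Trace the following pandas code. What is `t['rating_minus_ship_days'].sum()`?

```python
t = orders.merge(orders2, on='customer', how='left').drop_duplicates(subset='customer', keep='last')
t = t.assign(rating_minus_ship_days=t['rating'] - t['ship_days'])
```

-6

merge on 'customer' (how='left') → 5 rows:
   rating customer  ship_days
0       2     Ravi          8
1       1      Yui          4
2       5     Ravi          8
3       4      Yui          4
4       1      Yui          4
drop duplicate customer (keep=last):
   rating customer  ship_days
2       5     Ravi          8
4       1      Yui          4
add column rating_minus_ship_days = t['rating'] - t['ship_days']:
   rating customer  ship_days  rating_minus_ship_days
2       5     Ravi          8                      -3
4       1      Yui          4                      -3
Taking the sum of column 'rating_minus_ship_days' gives -6.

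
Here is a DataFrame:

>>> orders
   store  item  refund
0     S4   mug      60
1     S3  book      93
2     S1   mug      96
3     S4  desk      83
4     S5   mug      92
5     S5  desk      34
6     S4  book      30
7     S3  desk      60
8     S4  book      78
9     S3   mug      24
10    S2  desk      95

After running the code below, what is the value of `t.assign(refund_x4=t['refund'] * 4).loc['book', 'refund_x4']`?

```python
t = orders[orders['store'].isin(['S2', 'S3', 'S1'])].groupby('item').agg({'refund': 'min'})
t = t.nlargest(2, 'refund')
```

filter rows where store in ['S2', 'S3', 'S1']:
   store  item  refund
1     S3  book      93
2     S1   mug      96
7     S3  desk      60
9     S3   mug      24
10    S2  desk      95
group by item, min of refund:
      refund
item        
book      93
desk      60
mug       24
take 2 rows with largest refund:
      refund
item        
book      93
desk      60
add column refund_x4 = t['refund'] * 4:
      refund  refund_x4
item                   
book      93        372
desk      60        240
Taking the value at row 'book', column 'refund_x4' gives 372.

372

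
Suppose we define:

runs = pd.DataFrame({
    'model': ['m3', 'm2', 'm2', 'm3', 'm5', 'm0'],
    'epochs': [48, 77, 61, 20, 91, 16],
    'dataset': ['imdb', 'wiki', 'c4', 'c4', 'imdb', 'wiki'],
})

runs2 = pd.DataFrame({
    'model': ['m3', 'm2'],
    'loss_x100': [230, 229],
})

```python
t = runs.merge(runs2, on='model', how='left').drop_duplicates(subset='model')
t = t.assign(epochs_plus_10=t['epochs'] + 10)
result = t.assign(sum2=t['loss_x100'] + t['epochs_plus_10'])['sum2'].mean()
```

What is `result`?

302.0

merge on 'model' (how='left') → 6 rows:
  model  epochs dataset  loss_x100
0    m3      48    imdb      230.0
1    m2      77    wiki      229.0
2    m2      61      c4      229.0
3    m3      20      c4      230.0
4    m5      91    imdb        NaN
5    m0      16    wiki        NaN
drop duplicate model (keep=first):
  model  epochs dataset  loss_x100
0    m3      48    imdb      230.0
1    m2      77    wiki      229.0
4    m5      91    imdb        NaN
5    m0      16    wiki        NaN
add column epochs_plus_10 = t['epochs'] + 10:
  model  epochs dataset  loss_x100  epochs_plus_10
0    m3      48    imdb      230.0              58
1    m2      77    wiki      229.0              87
4    m5      91    imdb        NaN             101
5    m0      16    wiki        NaN              26
add column sum2 = t['loss_x100'] + t['epochs_plus_10']:
  model  epochs dataset  loss_x100  epochs_plus_10   sum2
0    m3      48    imdb      230.0              58  288.0
1    m2      77    wiki      229.0              87  316.0
4    m5      91    imdb        NaN             101    NaN
5    m0      16    wiki        NaN              26    NaN
mean of column 'sum2' → 302.0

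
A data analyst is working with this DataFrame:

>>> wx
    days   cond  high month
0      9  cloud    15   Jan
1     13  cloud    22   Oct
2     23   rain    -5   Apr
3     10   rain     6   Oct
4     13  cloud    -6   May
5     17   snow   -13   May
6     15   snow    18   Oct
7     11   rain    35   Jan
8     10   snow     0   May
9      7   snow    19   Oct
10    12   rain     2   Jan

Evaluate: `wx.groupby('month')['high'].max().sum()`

52

group by month, max of high:
month
Apr    -5
Jan    35
May     0
Oct    22
Name: high, dtype: int64
Hence 52.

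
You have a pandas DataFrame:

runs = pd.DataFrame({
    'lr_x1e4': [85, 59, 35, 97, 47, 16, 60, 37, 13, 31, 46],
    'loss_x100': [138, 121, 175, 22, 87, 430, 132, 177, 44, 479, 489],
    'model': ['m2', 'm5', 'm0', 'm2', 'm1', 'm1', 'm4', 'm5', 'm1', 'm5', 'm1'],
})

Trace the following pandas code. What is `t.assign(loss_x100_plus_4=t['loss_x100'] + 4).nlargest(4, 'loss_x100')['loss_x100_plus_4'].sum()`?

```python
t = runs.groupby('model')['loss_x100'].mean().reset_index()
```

844.5

group by model, mean of loss_x100:
model
m0    175.0
m1    262.5
m2     80.0
m4    132.0
m5    259.0
Name: loss_x100, dtype: float64
reset_index():
  model  loss_x100
0    m0      175.0
1    m1      262.5
2    m2       80.0
3    m4      132.0
4    m5      259.0
add column loss_x100_plus_4 = t['loss_x100'] + 4:
  model  loss_x100  loss_x100_plus_4
0    m0      175.0             179.0
1    m1      262.5             266.5
2    m2       80.0              84.0
3    m4      132.0             136.0
4    m5      259.0             263.0
take 4 rows with largest loss_x100:
  model  loss_x100  loss_x100_plus_4
1    m1      262.5             266.5
4    m5      259.0             263.0
0    m0      175.0             179.0
3    m4      132.0             136.0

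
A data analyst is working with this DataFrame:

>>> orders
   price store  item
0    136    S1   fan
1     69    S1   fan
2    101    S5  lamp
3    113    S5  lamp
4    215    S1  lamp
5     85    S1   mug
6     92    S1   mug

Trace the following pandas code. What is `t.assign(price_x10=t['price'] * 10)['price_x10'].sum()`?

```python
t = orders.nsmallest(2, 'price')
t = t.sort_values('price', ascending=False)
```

take 2 rows with smallest price:
   price store item
1     69    S1  fan
5     85    S1  mug
sort by price descending:
   price store item
5     85    S1  mug
1     69    S1  fan
add column price_x10 = t['price'] * 10:
   price store item  price_x10
5     85    S1  mug        850
1     69    S1  fan        690
Then the sum of column 'price_x10': 1540

1540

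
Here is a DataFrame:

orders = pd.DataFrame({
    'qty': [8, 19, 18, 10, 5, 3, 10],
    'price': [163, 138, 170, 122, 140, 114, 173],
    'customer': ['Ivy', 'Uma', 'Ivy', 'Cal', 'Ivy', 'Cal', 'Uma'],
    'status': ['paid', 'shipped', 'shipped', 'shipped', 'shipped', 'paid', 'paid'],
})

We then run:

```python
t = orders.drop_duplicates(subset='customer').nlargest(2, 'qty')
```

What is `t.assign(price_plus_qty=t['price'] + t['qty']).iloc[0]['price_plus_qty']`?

drop duplicate customer (keep=first):
   qty  price customer   status
0    8    163      Ivy     paid
1   19    138      Uma  shipped
3   10    122      Cal  shipped
take 2 rows with largest qty:
   qty  price customer   status
1   19    138      Uma  shipped
3   10    122      Cal  shipped
add column price_plus_qty = t['price'] + t['qty']:
   qty  price customer   status  price_plus_qty
1   19    138      Uma  shipped             157
3   10    122      Cal  shipped             132
Hence 157.

157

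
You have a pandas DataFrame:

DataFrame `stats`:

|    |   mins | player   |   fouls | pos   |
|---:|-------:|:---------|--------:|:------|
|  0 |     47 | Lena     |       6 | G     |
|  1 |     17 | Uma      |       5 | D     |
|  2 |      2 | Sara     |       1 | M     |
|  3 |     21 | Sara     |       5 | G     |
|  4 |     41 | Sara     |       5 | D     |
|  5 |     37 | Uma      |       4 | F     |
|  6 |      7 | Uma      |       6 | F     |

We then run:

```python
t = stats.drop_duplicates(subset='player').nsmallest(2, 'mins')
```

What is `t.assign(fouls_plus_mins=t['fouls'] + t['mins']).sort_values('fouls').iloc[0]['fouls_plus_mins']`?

3

drop duplicate player (keep=first):
   mins player  fouls pos
0    47   Lena      6   G
1    17    Uma      5   D
2     2   Sara      1   M
take 2 rows with smallest mins:
   mins player  fouls pos
2     2   Sara      1   M
1    17    Uma      5   D
add column fouls_plus_mins = t['fouls'] + t['mins']:
   mins player  fouls pos  fouls_plus_mins
2     2   Sara      1   M                3
1    17    Uma      5   D               22
sort by fouls:
   mins player  fouls pos  fouls_plus_mins
2     2   Sara      1   M                3
1    17    Uma      5   D               22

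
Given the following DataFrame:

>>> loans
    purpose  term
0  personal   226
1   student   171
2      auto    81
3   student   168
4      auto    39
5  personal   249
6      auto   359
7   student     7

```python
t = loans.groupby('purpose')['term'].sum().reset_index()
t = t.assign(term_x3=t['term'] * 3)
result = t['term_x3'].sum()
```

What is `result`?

group by purpose, sum of term:
purpose
auto        479
personal    475
student     346
Name: term, dtype: int64
reset_index():
    purpose  term
0      auto   479
1  personal   475
2   student   346
add column term_x3 = t['term'] * 3:
    purpose  term  term_x3
0      auto   479     1437
1  personal   475     1425
2   student   346     1038

3900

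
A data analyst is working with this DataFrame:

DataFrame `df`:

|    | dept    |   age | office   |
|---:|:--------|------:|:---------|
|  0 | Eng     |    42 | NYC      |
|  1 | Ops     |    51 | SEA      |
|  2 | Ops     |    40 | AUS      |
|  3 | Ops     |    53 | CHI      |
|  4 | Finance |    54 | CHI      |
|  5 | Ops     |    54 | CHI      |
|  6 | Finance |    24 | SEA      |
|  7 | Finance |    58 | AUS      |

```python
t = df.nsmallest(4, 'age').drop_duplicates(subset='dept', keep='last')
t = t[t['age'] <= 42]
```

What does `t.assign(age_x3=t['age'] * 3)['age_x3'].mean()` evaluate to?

take 4 rows with smallest age:
      dept  age office
6  Finance   24    SEA
2      Ops   40    AUS
0      Eng   42    NYC
1      Ops   51    SEA
drop duplicate dept (keep=last):
      dept  age office
6  Finance   24    SEA
0      Eng   42    NYC
1      Ops   51    SEA
filter rows where age <= 42:
      dept  age office
6  Finance   24    SEA
0      Eng   42    NYC
add column age_x3 = t['age'] * 3:
      dept  age office  age_x3
6  Finance   24    SEA      72
0      Eng   42    NYC     126
So mean() = 99.0.

99.0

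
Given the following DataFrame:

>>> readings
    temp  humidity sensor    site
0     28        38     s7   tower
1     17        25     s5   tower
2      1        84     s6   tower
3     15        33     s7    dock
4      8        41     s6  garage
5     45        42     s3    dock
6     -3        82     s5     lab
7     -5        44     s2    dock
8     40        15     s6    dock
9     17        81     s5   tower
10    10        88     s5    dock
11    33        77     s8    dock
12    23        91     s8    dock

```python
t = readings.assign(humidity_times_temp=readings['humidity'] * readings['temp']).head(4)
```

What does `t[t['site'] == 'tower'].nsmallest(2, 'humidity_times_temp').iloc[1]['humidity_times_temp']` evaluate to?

425

add column humidity_times_temp = readings['humidity'] * readings['temp']:
    temp  humidity sensor    site  humidity_times_temp
0     28        38     s7   tower                 1064
1     17        25     s5   tower                  425
2      1        84     s6   tower                   84
3     15        33     s7    dock                  495
4      8        41     s6  garage                  328
5     45        42     s3    dock                 1890
6     -3        82     s5     lab                 -246
7     -5        44     s2    dock                 -220
8     40        15     s6    dock                  600
9     17        81     s5   tower                 1377
10    10        88     s5    dock                  880
11    33        77     s8    dock                 2541
12    23        91     s8    dock                 2093
take first 4 rows:
   temp  humidity sensor   site  humidity_times_temp
0    28        38     s7  tower                 1064
1    17        25     s5  tower                  425
2     1        84     s6  tower                   84
3    15        33     s7   dock                  495
filter rows where site == 'tower':
   temp  humidity sensor   site  humidity_times_temp
0    28        38     s7  tower                 1064
1    17        25     s5  tower                  425
2     1        84     s6  tower                   84
take 2 rows with smallest humidity_times_temp:
   temp  humidity sensor   site  humidity_times_temp
2     1        84     s6  tower                   84
1    17        25     s5  tower                  425
Taking the value at position 1, column 'humidity_times_temp' gives 425.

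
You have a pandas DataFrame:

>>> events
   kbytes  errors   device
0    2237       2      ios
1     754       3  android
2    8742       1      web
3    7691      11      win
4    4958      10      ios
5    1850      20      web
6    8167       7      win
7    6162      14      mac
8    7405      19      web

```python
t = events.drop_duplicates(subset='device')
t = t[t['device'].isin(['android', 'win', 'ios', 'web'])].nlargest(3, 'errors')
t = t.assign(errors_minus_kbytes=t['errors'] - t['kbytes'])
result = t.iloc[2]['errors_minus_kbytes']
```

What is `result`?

-2235

drop duplicate device (keep=first):
   kbytes  errors   device
0    2237       2      ios
1     754       3  android
2    8742       1      web
3    7691      11      win
7    6162      14      mac
filter rows where device in ['android', 'win', 'ios', 'web']:
   kbytes  errors   device
0    2237       2      ios
1     754       3  android
2    8742       1      web
3    7691      11      win
take 3 rows with largest errors:
   kbytes  errors   device
3    7691      11      win
1     754       3  android
0    2237       2      ios
add column errors_minus_kbytes = t['errors'] - t['kbytes']:
   kbytes  errors   device  errors_minus_kbytes
3    7691      11      win                -7680
1     754       3  android                 -751
0    2237       2      ios                -2235
So iloc[2]['errors_minus_kbytes'] = -2235.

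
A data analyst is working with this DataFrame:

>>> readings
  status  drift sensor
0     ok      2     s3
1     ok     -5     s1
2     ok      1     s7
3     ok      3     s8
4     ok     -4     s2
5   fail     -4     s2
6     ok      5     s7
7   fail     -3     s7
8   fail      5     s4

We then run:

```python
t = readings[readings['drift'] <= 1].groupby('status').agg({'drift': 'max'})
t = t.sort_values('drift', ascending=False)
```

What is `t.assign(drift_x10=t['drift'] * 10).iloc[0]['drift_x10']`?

filter rows where drift <= 1:
  status  drift sensor
1     ok     -5     s1
2     ok      1     s7
4     ok     -4     s2
5   fail     -4     s2
7   fail     -3     s7
group by status, max of drift:
        drift
status       
fail       -3
ok          1
sort by drift descending:
        drift
status       
ok          1
fail       -3
add column drift_x10 = t['drift'] * 10:
        drift  drift_x10
status                  
ok          1         10
fail       -3        -30
Reading off the value at position 0, column 'drift_x10', we get 10.

10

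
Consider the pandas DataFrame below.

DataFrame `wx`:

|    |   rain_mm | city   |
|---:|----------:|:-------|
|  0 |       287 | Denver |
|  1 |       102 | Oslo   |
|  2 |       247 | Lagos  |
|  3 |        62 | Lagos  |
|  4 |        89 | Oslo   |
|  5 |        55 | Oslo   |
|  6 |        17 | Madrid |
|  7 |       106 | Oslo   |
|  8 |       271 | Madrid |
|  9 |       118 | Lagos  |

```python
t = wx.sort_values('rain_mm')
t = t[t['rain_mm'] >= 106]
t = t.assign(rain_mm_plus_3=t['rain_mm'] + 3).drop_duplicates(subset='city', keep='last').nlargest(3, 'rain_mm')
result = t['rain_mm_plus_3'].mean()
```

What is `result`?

271.333333333

sort by rain_mm:
   rain_mm    city
6       17  Madrid
5       55    Oslo
3       62   Lagos
4       89    Oslo
1      102    Oslo
7      106    Oslo
9      118   Lagos
2      247   Lagos
8      271  Madrid
0      287  Denver
filter rows where rain_mm >= 106:
   rain_mm    city
7      106    Oslo
9      118   Lagos
2      247   Lagos
8      271  Madrid
0      287  Denver
add column rain_mm_plus_3 = t['rain_mm'] + 3:
   rain_mm    city  rain_mm_plus_3
7      106    Oslo             109
9      118   Lagos             121
2      247   Lagos             250
8      271  Madrid             274
0      287  Denver             290
drop duplicate city (keep=last):
   rain_mm    city  rain_mm_plus_3
7      106    Oslo             109
2      247   Lagos             250
8      271  Madrid             274
0      287  Denver             290
take 3 rows with largest rain_mm:
   rain_mm    city  rain_mm_plus_3
0      287  Denver             290
8      271  Madrid             274
2      247   Lagos             250
Taking the mean of column 'rain_mm_plus_3' gives 271.333333333.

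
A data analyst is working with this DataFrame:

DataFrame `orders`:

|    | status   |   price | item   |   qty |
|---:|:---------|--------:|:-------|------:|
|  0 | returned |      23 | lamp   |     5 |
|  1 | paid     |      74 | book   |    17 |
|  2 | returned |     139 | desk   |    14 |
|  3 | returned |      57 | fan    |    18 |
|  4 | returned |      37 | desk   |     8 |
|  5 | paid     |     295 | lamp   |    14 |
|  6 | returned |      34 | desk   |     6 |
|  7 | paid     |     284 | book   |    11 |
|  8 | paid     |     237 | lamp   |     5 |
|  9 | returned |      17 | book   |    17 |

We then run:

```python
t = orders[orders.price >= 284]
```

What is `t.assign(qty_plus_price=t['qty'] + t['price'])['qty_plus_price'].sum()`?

filter rows where price >= 284:
  status  price  item  qty
5   paid    295  lamp   14
7   paid    284  book   11
add column qty_plus_price = t['qty'] + t['price']:
  status  price  item  qty  qty_plus_price
5   paid    295  lamp   14             309
7   paid    284  book   11             295
Hence 604.

604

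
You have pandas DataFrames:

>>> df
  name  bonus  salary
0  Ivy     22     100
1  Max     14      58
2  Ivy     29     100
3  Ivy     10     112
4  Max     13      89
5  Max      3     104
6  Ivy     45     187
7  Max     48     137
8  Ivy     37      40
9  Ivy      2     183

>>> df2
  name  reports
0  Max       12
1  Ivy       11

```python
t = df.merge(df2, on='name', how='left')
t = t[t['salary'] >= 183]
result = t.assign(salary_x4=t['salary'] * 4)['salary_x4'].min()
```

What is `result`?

732

merge on 'name' (how='left') → 10 rows:
  name  bonus  salary  reports
0  Ivy     22     100       11
1  Max     14      58       12
2  Ivy     29     100       11
3  Ivy     10     112       11
4  Max     13      89       12
5  Max      3     104       12
6  Ivy     45     187       11
7  Max     48     137       12
8  Ivy     37      40       11
9  Ivy      2     183       11
filter rows where salary >= 183:
  name  bonus  salary  reports
6  Ivy     45     187       11
9  Ivy      2     183       11
add column salary_x4 = t['salary'] * 4:
  name  bonus  salary  reports  salary_x4
6  Ivy     45     187       11        748
9  Ivy      2     183       11        732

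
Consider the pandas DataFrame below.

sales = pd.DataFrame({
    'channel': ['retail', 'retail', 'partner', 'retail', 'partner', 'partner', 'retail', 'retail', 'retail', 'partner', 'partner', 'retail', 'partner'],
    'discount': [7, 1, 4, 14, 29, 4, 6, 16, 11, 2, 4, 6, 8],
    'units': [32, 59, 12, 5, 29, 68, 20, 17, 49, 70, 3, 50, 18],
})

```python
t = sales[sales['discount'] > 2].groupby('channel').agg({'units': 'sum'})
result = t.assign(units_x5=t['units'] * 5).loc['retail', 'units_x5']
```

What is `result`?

865

filter rows where discount > 2:
    channel  discount  units
0    retail         7     32
2   partner         4     12
3    retail        14      5
4   partner        29     29
5   partner         4     68
6    retail         6     20
7    retail        16     17
8    retail        11     49
10  partner         4      3
11   retail         6     50
12  partner         8     18
group by channel, sum of units:
         units
channel       
partner    130
retail     173
add column units_x5 = t['units'] * 5:
         units  units_x5
channel                 
partner    130       650
retail     173       865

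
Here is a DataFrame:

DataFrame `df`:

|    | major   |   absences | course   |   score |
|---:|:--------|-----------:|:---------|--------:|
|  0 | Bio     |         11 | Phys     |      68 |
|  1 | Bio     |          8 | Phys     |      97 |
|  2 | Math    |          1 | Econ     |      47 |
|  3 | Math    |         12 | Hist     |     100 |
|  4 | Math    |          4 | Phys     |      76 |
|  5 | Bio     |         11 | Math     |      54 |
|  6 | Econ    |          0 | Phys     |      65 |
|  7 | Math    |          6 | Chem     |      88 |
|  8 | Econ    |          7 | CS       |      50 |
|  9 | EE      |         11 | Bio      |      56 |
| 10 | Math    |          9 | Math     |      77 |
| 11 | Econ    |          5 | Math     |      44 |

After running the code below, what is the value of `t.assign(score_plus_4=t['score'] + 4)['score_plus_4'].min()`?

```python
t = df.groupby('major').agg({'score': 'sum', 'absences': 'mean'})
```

group by major: sum(score), mean(absences):
       score  absences
major                 
Bio      219      10.0
EE        56      11.0
Econ     159       4.0
Math     388       6.4
add column score_plus_4 = t['score'] + 4:
       score  absences  score_plus_4
major                               
Bio      219      10.0           223
EE        56      11.0            60
Econ     159       4.0           163
Math     388       6.4           392
Reading off the min of column 'score_plus_4', we get 60.

60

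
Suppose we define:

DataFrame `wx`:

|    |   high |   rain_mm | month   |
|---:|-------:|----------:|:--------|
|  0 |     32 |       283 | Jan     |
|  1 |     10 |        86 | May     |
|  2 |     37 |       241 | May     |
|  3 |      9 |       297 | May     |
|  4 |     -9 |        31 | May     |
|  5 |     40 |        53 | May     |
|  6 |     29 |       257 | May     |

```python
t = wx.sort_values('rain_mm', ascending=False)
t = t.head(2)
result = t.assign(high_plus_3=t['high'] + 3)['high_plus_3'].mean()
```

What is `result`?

sort by rain_mm descending:
   high  rain_mm month
3     9      297   May
0    32      283   Jan
6    29      257   May
2    37      241   May
1    10       86   May
5    40       53   May
4    -9       31   May
take first 2 rows:
   high  rain_mm month
3     9      297   May
0    32      283   Jan
add column high_plus_3 = t['high'] + 3:
   high  rain_mm month  high_plus_3
3     9      297   May           12
0    32      283   Jan           35
mean of column 'high_plus_3' → 23.5

23.5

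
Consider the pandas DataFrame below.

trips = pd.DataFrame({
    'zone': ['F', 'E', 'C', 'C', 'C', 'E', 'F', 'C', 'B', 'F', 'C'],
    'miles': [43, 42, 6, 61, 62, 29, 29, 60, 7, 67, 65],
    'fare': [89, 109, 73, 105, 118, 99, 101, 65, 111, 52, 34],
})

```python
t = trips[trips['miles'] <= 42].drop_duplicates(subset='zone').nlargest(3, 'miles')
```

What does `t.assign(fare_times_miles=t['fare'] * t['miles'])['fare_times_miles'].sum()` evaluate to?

8284

filter rows where miles <= 42:
  zone  miles  fare
1    E     42   109
2    C      6    73
5    E     29    99
6    F     29   101
8    B      7   111
drop duplicate zone (keep=first):
  zone  miles  fare
1    E     42   109
2    C      6    73
6    F     29   101
8    B      7   111
take 3 rows with largest miles:
  zone  miles  fare
1    E     42   109
6    F     29   101
8    B      7   111
add column fare_times_miles = t['fare'] * t['miles']:
  zone  miles  fare  fare_times_miles
1    E     42   109              4578
6    F     29   101              2929
8    B      7   111               777
The sum of column 'fare_times_miles' is 8284.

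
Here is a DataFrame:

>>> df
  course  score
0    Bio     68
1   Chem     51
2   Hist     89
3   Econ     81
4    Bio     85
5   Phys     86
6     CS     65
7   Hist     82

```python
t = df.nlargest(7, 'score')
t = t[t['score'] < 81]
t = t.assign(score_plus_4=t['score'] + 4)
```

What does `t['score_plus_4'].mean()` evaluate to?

take 7 rows with largest score:
  course  score
2   Hist     89
5   Phys     86
4    Bio     85
7   Hist     82
3   Econ     81
0    Bio     68
6     CS     65
filter rows where score < 81:
  course  score
0    Bio     68
6     CS     65
add column score_plus_4 = t['score'] + 4:
  course  score  score_plus_4
0    Bio     68            72
6     CS     65            69
Hence 70.5.

70.5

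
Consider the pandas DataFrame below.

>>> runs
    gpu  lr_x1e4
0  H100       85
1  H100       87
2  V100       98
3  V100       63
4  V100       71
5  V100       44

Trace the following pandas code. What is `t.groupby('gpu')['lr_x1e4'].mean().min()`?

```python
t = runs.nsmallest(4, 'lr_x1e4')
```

59.3333333333

take 4 rows with smallest lr_x1e4:
    gpu  lr_x1e4
5  V100       44
3  V100       63
4  V100       71
0  H100       85
group by gpu, mean of lr_x1e4:
gpu
H100    85.000000
V100    59.333333
Name: lr_x1e4, dtype: float64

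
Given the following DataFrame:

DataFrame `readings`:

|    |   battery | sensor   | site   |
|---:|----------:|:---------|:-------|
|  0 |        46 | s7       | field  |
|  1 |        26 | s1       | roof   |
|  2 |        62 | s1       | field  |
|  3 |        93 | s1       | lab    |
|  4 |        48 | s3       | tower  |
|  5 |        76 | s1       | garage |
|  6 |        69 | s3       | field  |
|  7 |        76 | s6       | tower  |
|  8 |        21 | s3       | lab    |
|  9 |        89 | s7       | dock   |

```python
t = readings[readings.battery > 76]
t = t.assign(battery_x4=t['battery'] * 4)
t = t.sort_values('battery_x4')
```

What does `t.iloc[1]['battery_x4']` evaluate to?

filter rows where battery > 76:
   battery sensor  site
3       93     s1   lab
9       89     s7  dock
add column battery_x4 = t['battery'] * 4:
   battery sensor  site  battery_x4
3       93     s1   lab         372
9       89     s7  dock         356
sort by battery_x4:
   battery sensor  site  battery_x4
9       89     s7  dock         356
3       93     s1   lab         372
Taking the value at position 1, column 'battery_x4' gives 372.

372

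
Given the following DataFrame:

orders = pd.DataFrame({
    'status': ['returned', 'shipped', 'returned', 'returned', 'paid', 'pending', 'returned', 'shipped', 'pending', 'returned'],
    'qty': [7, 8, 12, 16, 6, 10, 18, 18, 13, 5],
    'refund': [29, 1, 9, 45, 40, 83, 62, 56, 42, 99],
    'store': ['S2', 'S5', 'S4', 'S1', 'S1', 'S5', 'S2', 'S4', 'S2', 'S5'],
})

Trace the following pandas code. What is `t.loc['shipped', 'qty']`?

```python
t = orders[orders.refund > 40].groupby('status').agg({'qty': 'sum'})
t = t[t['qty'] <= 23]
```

18

filter rows where refund > 40:
     status  qty  refund store
3  returned   16      45    S1
5   pending   10      83    S5
6  returned   18      62    S2
7   shipped   18      56    S4
8   pending   13      42    S2
9  returned    5      99    S5
group by status, sum of qty:
          qty
status       
pending    23
returned   39
shipped    18
filter rows where qty <= 23:
         qty
status      
pending   23
shipped   18
The value at row 'shipped', column 'qty' is 18.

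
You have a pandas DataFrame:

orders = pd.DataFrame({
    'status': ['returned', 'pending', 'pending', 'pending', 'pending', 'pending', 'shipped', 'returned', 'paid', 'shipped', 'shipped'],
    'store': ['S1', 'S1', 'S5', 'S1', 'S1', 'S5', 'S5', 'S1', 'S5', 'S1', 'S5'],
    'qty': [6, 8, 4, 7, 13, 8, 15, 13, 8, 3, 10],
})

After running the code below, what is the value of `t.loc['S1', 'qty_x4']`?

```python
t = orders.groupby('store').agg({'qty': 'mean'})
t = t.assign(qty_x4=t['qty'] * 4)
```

group by store, mean of qty:
            qty
store          
S1     8.333333
S5     9.000000
add column qty_x4 = t['qty'] * 4:
            qty     qty_x4
store                     
S1     8.333333  33.333333
S5     9.000000  36.000000

33.3333333333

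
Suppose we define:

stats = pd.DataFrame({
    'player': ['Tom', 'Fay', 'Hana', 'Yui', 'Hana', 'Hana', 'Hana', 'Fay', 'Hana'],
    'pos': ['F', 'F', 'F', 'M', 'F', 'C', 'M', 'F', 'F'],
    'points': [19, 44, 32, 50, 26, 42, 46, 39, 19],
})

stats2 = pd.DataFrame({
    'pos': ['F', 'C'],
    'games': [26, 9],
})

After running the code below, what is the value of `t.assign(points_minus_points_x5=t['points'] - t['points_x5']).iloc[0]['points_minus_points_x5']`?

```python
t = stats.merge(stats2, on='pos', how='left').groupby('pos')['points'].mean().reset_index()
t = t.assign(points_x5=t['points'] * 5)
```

-168.0

merge on 'pos' (how='left') → 9 rows:
  player pos  points  games
0    Tom   F      19   26.0
1    Fay   F      44   26.0
2   Hana   F      32   26.0
3    Yui   M      50    NaN
4   Hana   F      26   26.0
5   Hana   C      42    9.0
6   Hana   M      46    NaN
7    Fay   F      39   26.0
8   Hana   F      19   26.0
group by pos, mean of points:
pos
C    42.000000
F    29.833333
M    48.000000
Name: points, dtype: float64
reset_index():
  pos     points
0   C  42.000000
1   F  29.833333
2   M  48.000000
add column points_x5 = t['points'] * 5:
  pos     points   points_x5
0   C  42.000000  210.000000
1   F  29.833333  149.166667
2   M  48.000000  240.000000
add column points_minus_points_x5 = t['points'] - t['points_x5']:
  pos     points   points_x5  points_minus_points_x5
0   C  42.000000  210.000000             -168.000000
1   F  29.833333  149.166667             -119.333333
2   M  48.000000  240.000000             -192.000000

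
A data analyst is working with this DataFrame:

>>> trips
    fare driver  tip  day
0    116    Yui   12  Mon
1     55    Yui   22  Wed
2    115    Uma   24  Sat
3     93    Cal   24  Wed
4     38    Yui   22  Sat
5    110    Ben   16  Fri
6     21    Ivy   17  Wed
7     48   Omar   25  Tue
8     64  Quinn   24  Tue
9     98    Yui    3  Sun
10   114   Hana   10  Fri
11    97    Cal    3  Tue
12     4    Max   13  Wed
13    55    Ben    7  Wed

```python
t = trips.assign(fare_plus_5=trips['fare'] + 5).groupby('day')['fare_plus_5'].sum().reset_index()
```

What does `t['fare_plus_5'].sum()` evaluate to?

1098

add column fare_plus_5 = trips['fare'] + 5:
    fare driver  tip  day  fare_plus_5
0    116    Yui   12  Mon          121
1     55    Yui   22  Wed           60
2    115    Uma   24  Sat          120
3     93    Cal   24  Wed           98
4     38    Yui   22  Sat           43
5    110    Ben   16  Fri          115
6     21    Ivy   17  Wed           26
7     48   Omar   25  Tue           53
8     64  Quinn   24  Tue           69
9     98    Yui    3  Sun          103
10   114   Hana   10  Fri          119
11    97    Cal    3  Tue          102
12     4    Max   13  Wed            9
13    55    Ben    7  Wed           60
group by day, sum of fare_plus_5:
day
Fri    234
Mon    121
Sat    163
Sun    103
Tue    224
Wed    253
Name: fare_plus_5, dtype: int64
reset_index():
   day  fare_plus_5
0  Fri          234
1  Mon          121
2  Sat          163
3  Sun          103
4  Tue          224
5  Wed          253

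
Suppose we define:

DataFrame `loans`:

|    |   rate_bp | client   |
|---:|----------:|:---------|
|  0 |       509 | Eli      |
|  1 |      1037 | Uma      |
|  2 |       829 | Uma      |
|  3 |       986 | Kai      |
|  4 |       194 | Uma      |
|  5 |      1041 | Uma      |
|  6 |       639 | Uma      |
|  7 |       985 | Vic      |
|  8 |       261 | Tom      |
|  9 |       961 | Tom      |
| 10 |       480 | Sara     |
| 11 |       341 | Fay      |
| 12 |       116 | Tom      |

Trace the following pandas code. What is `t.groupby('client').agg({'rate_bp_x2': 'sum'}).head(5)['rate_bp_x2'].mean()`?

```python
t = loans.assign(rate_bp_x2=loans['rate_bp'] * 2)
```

1461.6

add column rate_bp_x2 = loans['rate_bp'] * 2:
    rate_bp client  rate_bp_x2
0       509    Eli        1018
1      1037    Uma        2074
2       829    Uma        1658
3       986    Kai        1972
4       194    Uma         388
5      1041    Uma        2082
6       639    Uma        1278
7       985    Vic        1970
8       261    Tom         522
9       961    Tom        1922
10      480   Sara         960
11      341    Fay         682
12      116    Tom         232
group by client, sum of rate_bp_x2:
        rate_bp_x2
client            
Eli           1018
Fay            682
Kai           1972
Sara           960
Tom           2676
Uma           7480
Vic           1970
take first 5 rows:
        rate_bp_x2
client            
Eli           1018
Fay            682
Kai           1972
Sara           960
Tom           2676
Hence 1461.6.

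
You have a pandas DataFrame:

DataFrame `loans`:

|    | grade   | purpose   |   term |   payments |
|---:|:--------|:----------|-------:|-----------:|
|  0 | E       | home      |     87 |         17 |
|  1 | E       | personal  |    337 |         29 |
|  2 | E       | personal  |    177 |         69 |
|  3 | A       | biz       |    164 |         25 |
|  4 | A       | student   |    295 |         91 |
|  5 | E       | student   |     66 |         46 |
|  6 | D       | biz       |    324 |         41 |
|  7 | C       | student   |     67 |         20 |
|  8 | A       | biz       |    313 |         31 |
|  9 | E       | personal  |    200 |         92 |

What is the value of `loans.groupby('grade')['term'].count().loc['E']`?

group by grade, count of term:
grade
A    3
C    1
D    1
E    5
Name: term, dtype: int64
Finally, value at index 'E' = 5.

5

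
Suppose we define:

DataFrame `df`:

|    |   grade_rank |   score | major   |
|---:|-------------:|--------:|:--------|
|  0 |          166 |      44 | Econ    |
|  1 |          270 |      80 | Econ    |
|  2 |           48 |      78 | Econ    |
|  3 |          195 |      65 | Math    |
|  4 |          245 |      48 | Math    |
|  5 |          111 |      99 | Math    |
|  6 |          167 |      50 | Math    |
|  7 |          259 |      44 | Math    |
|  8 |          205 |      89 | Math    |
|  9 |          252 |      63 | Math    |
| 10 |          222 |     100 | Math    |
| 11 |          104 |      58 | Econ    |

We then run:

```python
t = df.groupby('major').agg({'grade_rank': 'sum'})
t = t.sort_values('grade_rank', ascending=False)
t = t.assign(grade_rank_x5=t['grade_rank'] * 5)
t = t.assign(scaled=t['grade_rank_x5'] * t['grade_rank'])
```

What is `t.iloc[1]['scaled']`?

1728720

group by major, sum of grade_rank:
       grade_rank
major            
Econ          588
Math         1656
sort by grade_rank descending:
       grade_rank
major            
Math         1656
Econ          588
add column grade_rank_x5 = t['grade_rank'] * 5:
       grade_rank  grade_rank_x5
major                           
Math         1656           8280
Econ          588           2940
add column scaled = t['grade_rank_x5'] * t['grade_rank']:
       grade_rank  grade_rank_x5    scaled
major                                     
Math         1656           8280  13711680
Econ          588           2940   1728720
So iloc[1]['scaled'] = 1728720.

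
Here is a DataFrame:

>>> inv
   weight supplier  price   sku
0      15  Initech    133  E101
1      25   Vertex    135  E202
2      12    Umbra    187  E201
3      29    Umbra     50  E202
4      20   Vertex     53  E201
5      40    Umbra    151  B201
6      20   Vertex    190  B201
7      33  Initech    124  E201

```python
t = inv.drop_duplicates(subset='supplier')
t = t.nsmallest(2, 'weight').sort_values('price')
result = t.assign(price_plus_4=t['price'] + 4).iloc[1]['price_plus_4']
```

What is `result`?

drop duplicate supplier (keep=first):
   weight supplier  price   sku
0      15  Initech    133  E101
1      25   Vertex    135  E202
2      12    Umbra    187  E201
take 2 rows with smallest weight:
   weight supplier  price   sku
2      12    Umbra    187  E201
0      15  Initech    133  E101
sort by price:
   weight supplier  price   sku
0      15  Initech    133  E101
2      12    Umbra    187  E201
add column price_plus_4 = t['price'] + 4:
   weight supplier  price   sku  price_plus_4
0      15  Initech    133  E101           137
2      12    Umbra    187  E201           191
So iloc[1]['price_plus_4'] = 191.

191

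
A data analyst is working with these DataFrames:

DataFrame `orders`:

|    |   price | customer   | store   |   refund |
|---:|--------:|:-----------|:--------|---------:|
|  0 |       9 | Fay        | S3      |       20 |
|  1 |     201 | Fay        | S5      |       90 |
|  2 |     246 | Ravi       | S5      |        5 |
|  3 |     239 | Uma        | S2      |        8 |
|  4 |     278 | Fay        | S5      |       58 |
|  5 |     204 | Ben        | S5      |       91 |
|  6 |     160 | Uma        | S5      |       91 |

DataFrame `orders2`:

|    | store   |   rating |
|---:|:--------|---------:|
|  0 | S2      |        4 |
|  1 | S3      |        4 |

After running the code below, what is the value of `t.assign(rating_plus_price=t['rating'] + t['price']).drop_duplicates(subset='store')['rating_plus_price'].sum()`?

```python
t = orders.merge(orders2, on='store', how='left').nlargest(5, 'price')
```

243.0

merge on 'store' (how='left') → 7 rows:
   price customer store  refund  rating
0      9      Fay    S3      20     4.0
1    201      Fay    S5      90     NaN
2    246     Ravi    S5       5     NaN
3    239      Uma    S2       8     4.0
4    278      Fay    S5      58     NaN
5    204      Ben    S5      91     NaN
6    160      Uma    S5      91     NaN
take 5 rows with largest price:
   price customer store  refund  rating
4    278      Fay    S5      58     NaN
2    246     Ravi    S5       5     NaN
3    239      Uma    S2       8     4.0
5    204      Ben    S5      91     NaN
1    201      Fay    S5      90     NaN
add column rating_plus_price = t['rating'] + t['price']:
   price customer store  refund  rating  rating_plus_price
4    278      Fay    S5      58     NaN                NaN
2    246     Ravi    S5       5     NaN                NaN
3    239      Uma    S2       8     4.0              243.0
5    204      Ben    S5      91     NaN                NaN
1    201      Fay    S5      90     NaN                NaN
drop duplicate store (keep=first):
   price customer store  refund  rating  rating_plus_price
4    278      Fay    S5      58     NaN                NaN
3    239      Uma    S2       8     4.0              243.0
Then the sum of column 'rating_plus_price': 243.0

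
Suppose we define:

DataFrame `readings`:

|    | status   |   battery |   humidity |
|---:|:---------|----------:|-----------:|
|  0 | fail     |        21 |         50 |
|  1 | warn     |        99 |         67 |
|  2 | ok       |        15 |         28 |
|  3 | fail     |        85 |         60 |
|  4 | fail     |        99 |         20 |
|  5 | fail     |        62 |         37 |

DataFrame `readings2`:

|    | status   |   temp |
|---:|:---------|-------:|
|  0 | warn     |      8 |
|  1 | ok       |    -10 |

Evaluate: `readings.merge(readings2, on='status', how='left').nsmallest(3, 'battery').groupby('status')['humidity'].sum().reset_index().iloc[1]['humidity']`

merge on 'status' (how='left') → 6 rows:
  status  battery  humidity  temp
0   fail       21        50   NaN
1   warn       99        67   8.0
2     ok       15        28 -10.0
3   fail       85        60   NaN
4   fail       99        20   NaN
5   fail       62        37   NaN
take 3 rows with smallest battery:
  status  battery  humidity  temp
2     ok       15        28 -10.0
0   fail       21        50   NaN
5   fail       62        37   NaN
group by status, sum of humidity:
status
fail    87
ok      28
Name: humidity, dtype: int64
reset_index():
  status  humidity
0   fail        87
1     ok        28
The value at position 1, column 'humidity' is 28.

28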